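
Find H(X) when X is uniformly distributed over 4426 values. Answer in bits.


H = log2(n) = log2(4426) = 12.1118

12.1118 bits


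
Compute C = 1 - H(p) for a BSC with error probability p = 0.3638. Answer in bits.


H(p) = -p*log2(p) - (1-p)*log2(1-p) = -0.3638*log2(0.3638) - 0.6362*log2(0.6362) = 0.530705 + 0.415087 = 0.9458. C = 1 - H(p) = 1 - 0.9458 = 0.0542

0.0542 bits


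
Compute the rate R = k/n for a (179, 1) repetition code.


Rate = k/n = 1/179

1/179


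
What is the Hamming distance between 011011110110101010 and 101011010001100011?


Count differing positions: ^ ^ . . . . ^ . . ^ ^ ^ . . ^ . . ^ = 8 differences

8


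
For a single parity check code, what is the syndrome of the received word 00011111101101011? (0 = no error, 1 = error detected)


Syndrome = XOR of all bits = 0 XOR 0 XOR 0 XOR 1 XOR 1 XOR 1 XOR 1 XOR 1 XOR 1 XOR 0 XOR 1 XOR 1 XOR 0 XOR 1 XOR 0 XOR 1 XOR 1 = 1

1


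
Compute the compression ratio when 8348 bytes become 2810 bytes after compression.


Ratio = original / compressed = 8348 / 2810 = 2.9708

2.9708


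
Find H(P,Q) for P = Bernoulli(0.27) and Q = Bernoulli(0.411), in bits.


H(P,Q) = -p*log2(q) - (1-p)*log2(1-q). -0.27*log2(0.411) = 0.346353; -0.73*log2(0.589) = 0.557472. H(P,Q) = 0.346353 + 0.557472 = 0.9038

0.9038 bits


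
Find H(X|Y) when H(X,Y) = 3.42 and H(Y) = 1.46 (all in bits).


H(X|Y) = H(X,Y) - H(Y) = 3.42 - 1.46 = 1.96

1.96 bits


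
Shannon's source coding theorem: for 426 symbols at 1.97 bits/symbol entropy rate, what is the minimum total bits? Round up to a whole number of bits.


Minimum bits >= n * H = 426 * 1.97 = 839.22, rounded up to a whole number of bits = 840

840 bits


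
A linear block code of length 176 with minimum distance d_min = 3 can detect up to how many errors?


Detection capability = d_min - 1 = 3 - 1 = 2

2 errors


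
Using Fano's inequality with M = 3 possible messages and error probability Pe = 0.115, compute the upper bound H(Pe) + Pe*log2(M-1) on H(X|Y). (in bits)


H(Pe) = -Pe*log2(Pe) - (1-Pe)*log2(1-Pe) = -0.115*log2(0.115) - 0.885*log2(0.885) = 0.358834 + 0.155982 = 0.5148. Pe*log2(M-1) = 0.115*log2(2) = 0.115000. Bound = H(Pe) + Pe*log2(M-1) = 0.358834 + 0.155982 + 0.115000 = 0.6298

0.6298 bits


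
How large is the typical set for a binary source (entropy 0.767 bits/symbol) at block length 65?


log2|A_typical| = nH = 65 * 0.767 = 49.855, so |A_typical| ~ 2^49.855 = 1.018e+15

1.018e+15


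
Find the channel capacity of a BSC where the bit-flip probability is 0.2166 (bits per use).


H(p) = -p*log2(p) - (1-p)*log2(1-p) = -0.2166*log2(0.2166) - 0.7834*log2(0.7834) = 0.478013 + 0.275897 = 0.7539. C = 1 - H(p) = 1 - 0.7539 = 0.2461

0.2461 bits


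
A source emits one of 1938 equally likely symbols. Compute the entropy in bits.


H = log2(n) = log2(1938) = 10.9204

10.9204 bits


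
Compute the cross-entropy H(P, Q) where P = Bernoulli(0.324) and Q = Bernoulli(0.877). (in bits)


H(P,Q) = -p*log2(q) - (1-p)*log2(1-q). -0.324*log2(0.877) = 0.061350; -0.676*log2(0.123) = 2.043730. H(P,Q) = 0.061350 + 2.043730 = 2.1051

2.1051 bits


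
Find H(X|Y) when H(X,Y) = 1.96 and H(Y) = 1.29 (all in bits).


H(X|Y) = H(X,Y) - H(Y) = 1.96 - 1.29 = 0.67

0.67 bits


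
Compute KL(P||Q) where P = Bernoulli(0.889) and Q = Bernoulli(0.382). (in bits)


KL = p*log2(p/q) + (1-p)*log2((1-p)/(1-q)) = 0.889*log2(0.889/0.382) + 0.111*log2(0.111/0.618) = 0.8084

0.8084 bits


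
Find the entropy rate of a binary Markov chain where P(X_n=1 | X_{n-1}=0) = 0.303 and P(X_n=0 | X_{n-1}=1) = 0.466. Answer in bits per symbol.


Stationary distribution: pi_0 = p10/(p01+p10) = 0.606, pi_1 = 0.394. Entropy rate H' = pi_0*H(p01) + pi_1*H(p10) = 0.606*0.8849 + 0.394*0.9967 = 0.929

0.929 bits/symbol


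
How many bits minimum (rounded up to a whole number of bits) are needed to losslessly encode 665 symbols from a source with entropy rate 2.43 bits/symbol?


Minimum bits >= n * H = 665 * 2.43 = 1615.95, rounded up to a whole number of bits = 1616

1616 bits


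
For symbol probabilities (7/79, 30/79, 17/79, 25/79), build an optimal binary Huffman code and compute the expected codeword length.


Huffman construction (repeatedly merge the two least-probable nodes; each merge adds 1 bit to every symbol beneath it): 7/79 + 17/79 = 24/79; 24/79 + 25/79 = 49/79; 30/79 + 49/79 = 1. Resulting codeword lengths (in the order the probabilities were given): (3, 1, 3, 2). L_avg = sum(p_i * l_i) = 7/79*3 + 30/79*1 + 17/79*3 + 25/79*2 = 152/79 = 1.9241

1.9241 bits


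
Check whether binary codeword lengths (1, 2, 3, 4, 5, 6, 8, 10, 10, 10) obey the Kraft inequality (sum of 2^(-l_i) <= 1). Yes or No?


Kraft sum = sum(2^(-l_i)) = 0.9912, need <= 1. Result: satisfied (a binary prefix-free code with these lengths exists)

Yes


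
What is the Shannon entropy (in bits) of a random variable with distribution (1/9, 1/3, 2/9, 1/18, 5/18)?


H = -sum(p_i * log2(p_i)). Terms: -(1/9)*log2(1/9) = 0.352214; -(1/3)*log2(1/3) = 0.528321; -(2/9)*log2(2/9) = 0.482206; -(1/18)*log2(1/18) = 0.231663; -(5/18)*log2(5/18) = 0.513332. H = 0.352214 + 0.528321 + 0.482206 + 0.231663 + 0.513332 = 2.1077

2.1077 bits


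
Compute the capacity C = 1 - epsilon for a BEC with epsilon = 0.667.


C = 1 - epsilon = 1 - 0.667 = 0.333

0.333 bits


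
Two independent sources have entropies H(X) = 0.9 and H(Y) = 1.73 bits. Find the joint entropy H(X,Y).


For independent variables, H(X,Y) = H(X) + H(Y) = 0.9 + 1.73 = 2.63

2.63 bits


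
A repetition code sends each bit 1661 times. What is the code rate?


Rate = k/n = 1/1661

1/1661


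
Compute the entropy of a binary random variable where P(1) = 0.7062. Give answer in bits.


H = -p*log2(p) - (1-p)*log2(1-p). -0.7062*log2(0.7062) = 0.354407; -0.2938*log2(0.2938) = 0.519172. H = 0.354407 + 0.519172 = 0.8736

0.8736 bits


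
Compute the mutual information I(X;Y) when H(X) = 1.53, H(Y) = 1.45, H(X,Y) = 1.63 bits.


I(X;Y) = H(X) + H(Y) - H(X,Y) = 1.53 + 1.45 - 1.63 = 1.35

1.35 bits


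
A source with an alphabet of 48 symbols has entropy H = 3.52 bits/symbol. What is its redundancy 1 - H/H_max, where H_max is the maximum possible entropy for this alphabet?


H_max = log2(K) = log2(48) = 5.585 bits/symbol. Redundancy = 1 - H/H_max = 1 - 3.52/5.585 = 1 - 0.6303 = 0.3697

0.3697


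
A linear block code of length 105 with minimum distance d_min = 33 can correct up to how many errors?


Correction capability = floor((d-1)/2) = floor((33-1)/2) = 16

16 errors


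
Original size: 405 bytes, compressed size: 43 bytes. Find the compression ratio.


Ratio = original / compressed = 405 / 43 = 9.4186

9.4186


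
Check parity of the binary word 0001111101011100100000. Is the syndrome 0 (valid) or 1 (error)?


Syndrome = XOR of all bits = 0 XOR 0 XOR 0 XOR 1 XOR 1 XOR 1 XOR 1 XOR 1 XOR 0 XOR 1 XOR 0 XOR 1 XOR 1 XOR 1 XOR 0 XOR 0 XOR 1 XOR 0 XOR 0 XOR 0 XOR 0 XOR 0 = 0

0


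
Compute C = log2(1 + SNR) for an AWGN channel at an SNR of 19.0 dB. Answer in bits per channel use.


SNR_linear = 10^(19.0/10) = 79.4328; C = log2(1 + SNR_linear) = log2(1 + 79.4328) = 6.3297

6.3297 bits/channel use


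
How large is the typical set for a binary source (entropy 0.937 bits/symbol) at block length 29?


log2|A_typical| = nH = 29 * 0.937 = 27.173, so |A_typical| ~ 2^27.173 = 1.513e+08

1.513e+08


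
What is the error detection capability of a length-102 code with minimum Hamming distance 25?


Detection capability = d_min - 1 = 25 - 1 = 24

24 errors


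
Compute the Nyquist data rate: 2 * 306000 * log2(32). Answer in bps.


Rate = 2 * B * log2(M) = 2 * 306000 * 5.0 = 3060000.0

3060000.0 bps


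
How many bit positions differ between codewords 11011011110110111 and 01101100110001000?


Count differing positions: ^ . ^ ^ . ^ ^ ^ . . . ^ ^ ^ ^ ^ ^ = 12 differences

12


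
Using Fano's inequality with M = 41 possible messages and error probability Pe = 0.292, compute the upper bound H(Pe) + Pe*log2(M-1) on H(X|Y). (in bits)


H(Pe) = -Pe*log2(Pe) - (1-Pe)*log2(1-Pe) = -0.292*log2(0.292) - 0.708*log2(0.708) = 0.518580 + 0.352711 = 0.8713. Pe*log2(M-1) = 0.292*log2(40) = 1.554003. Bound = H(Pe) + Pe*log2(M-1) = 0.518580 + 0.352711 + 1.554003 = 2.4253

2.4253 bits


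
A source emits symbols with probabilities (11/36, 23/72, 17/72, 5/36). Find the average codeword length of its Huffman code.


Huffman construction (repeatedly merge the two least-probable nodes; each merge adds 1 bit to every symbol beneath it): 5/36 + 17/72 = 3/8; 11/36 + 23/72 = 5/8; 3/8 + 5/8 = 1. Resulting codeword lengths (in the order the probabilities were given): (2, 2, 2, 2). L_avg = sum(p_i * l_i) = 11/36*2 + 23/72*2 + 17/72*2 + 5/36*2 = 2

2.0 bits


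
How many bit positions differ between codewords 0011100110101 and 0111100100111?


Count differing positions: . ^ . . . . . . ^ . . ^ . = 3 differences

3


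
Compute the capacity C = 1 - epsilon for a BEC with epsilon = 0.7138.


C = 1 - epsilon = 1 - 0.7138 = 0.2862

0.2862 bits


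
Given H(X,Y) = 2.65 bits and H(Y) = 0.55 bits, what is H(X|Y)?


H(X|Y) = H(X,Y) - H(Y) = 2.65 - 0.55 = 2.1

2.1 bits


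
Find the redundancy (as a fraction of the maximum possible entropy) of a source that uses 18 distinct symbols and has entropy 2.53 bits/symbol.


H_max = log2(K) = log2(18) = 4.1699 bits/symbol. Redundancy = 1 - H/H_max = 1 - 2.53/4.1699 = 1 - 0.6067 = 0.3933

0.3933


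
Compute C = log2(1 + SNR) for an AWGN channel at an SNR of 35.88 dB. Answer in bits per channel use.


SNR_linear = 10^(35.88/10) = 3872.5764; C = log2(1 + SNR_linear) = log2(1 + 3872.5764) = 11.9195

11.9195 bits/channel use


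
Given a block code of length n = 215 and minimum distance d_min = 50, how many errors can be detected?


Detection capability = d_min - 1 = 50 - 1 = 49

49 errors


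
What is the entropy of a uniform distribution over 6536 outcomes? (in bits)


H = log2(n) = log2(6536) = 12.6742

12.6742 bits


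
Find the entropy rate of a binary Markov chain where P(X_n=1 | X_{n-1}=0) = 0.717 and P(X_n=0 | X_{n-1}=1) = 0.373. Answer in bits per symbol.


Stationary distribution: pi_0 = p10/(p01+p10) = 0.3422, pi_1 = 0.6578. Entropy rate H' = pi_0*H(p01) + pi_1*H(p10) = 0.3422*0.8595 + 0.6578*0.9529 = 0.921

0.921 bits/symbol


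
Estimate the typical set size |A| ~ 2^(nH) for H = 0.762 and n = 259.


log2|A_typical| = nH = 259 * 0.762 = 197.358, so |A_typical| ~ 2^197.358 = 2.574e+59

2.574e+59


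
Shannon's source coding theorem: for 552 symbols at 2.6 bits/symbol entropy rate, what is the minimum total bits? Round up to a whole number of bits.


Minimum bits >= n * H = 552 * 2.6 = 1435.2, rounded up to a whole number of bits = 1436

1436 bits


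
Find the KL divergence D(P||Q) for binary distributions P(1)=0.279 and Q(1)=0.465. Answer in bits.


KL = p*log2(p/q) + (1-p)*log2((1-p)/(1-q)) = 0.279*log2(0.279/0.465) + 0.721*log2(0.721/0.535) = 0.1047

0.1047 bits


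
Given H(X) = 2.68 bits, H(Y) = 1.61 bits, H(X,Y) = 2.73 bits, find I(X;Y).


I(X;Y) = H(X) + H(Y) - H(X,Y) = 2.68 + 1.61 - 2.73 = 1.56

1.56 bits


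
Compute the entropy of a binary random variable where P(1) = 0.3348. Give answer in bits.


H = -p*log2(p) - (1-p)*log2(1-p). -0.3348*log2(0.3348) = 0.528525; -0.6652*log2(0.6652) = 0.391231. H = 0.528525 + 0.391231 = 0.9198

0.9198 bits


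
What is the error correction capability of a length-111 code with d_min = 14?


Correction capability = floor((d-1)/2) = floor((14-1)/2) = 6

6 errors


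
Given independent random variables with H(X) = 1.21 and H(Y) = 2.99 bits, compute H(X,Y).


For independent variables, H(X,Y) = H(X) + H(Y) = 1.21 + 2.99 = 4.2

4.2 bits


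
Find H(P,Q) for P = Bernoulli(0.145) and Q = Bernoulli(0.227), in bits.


H(P,Q) = -p*log2(q) - (1-p)*log2(1-q). -0.145*log2(0.227) = 0.310189; -0.855*log2(0.773) = 0.317598. H(P,Q) = 0.310189 + 0.317598 = 0.6278

0.6278 bits


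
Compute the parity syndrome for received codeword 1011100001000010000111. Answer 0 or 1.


Syndrome = XOR of all bits = 1 XOR 0 XOR 1 XOR 1 XOR 1 XOR 0 XOR 0 XOR 0 XOR 0 XOR 1 XOR 0 XOR 0 XOR 0 XOR 0 XOR 1 XOR 0 XOR 0 XOR 0 XOR 0 XOR 1 XOR 1 XOR 1 = 1

1


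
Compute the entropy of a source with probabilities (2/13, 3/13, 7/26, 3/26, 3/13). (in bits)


H = -sum(p_i * log2(p_i)). Terms: -(2/13)*log2(2/13) = 0.415452; -(3/13)*log2(3/13) = 0.488187; -(7/26)*log2(7/26) = 0.509677; -(3/26)*log2(3/26) = 0.359478; -(3/13)*log2(3/13) = 0.488187. H = 0.415452 + 0.488187 + 0.509677 + 0.359478 + 0.488187 = 2.261

2.261 bits


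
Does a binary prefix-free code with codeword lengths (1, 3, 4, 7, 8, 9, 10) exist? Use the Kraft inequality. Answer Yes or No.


Kraft sum = sum(2^(-l_i)) = 0.7021, need <= 1. Result: satisfied (a binary prefix-free code with these lengths exists)

Yes


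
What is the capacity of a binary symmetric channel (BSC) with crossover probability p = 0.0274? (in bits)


H(p) = -p*log2(p) - (1-p)*log2(1-p) = -0.0274*log2(0.0274) - 0.9726*log2(0.9726) = 0.142197 + 0.038983 = 0.1812. C = 1 - H(p) = 1 - 0.1812 = 0.8188

0.8188 bits


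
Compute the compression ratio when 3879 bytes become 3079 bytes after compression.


Ratio = original / compressed = 3879 / 3079 = 1.2598

1.2598


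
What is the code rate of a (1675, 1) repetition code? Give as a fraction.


Rate = k/n = 1/1675

1/1675


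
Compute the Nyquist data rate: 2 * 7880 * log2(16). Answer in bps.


Rate = 2 * B * log2(M) = 2 * 7880 * 4.0 = 63040.0

63040.0 bps


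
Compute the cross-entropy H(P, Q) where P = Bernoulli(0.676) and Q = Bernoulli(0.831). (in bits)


H(P,Q) = -p*log2(q) - (1-p)*log2(1-q). -0.676*log2(0.831) = 0.180546; -0.324*log2(0.169) = 0.831029. H(P,Q) = 0.180546 + 0.831029 = 1.0116

1.0116 bits


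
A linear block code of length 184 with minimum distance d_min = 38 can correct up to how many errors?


Correction capability = floor((d-1)/2) = floor((38-1)/2) = 18

18 errors


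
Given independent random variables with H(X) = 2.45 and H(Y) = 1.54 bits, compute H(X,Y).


For independent variables, H(X,Y) = H(X) + H(Y) = 2.45 + 1.54 = 3.99

3.99 bits


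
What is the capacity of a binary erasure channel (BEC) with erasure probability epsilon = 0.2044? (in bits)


C = 1 - epsilon = 1 - 0.2044 = 0.7956

0.7956 bits


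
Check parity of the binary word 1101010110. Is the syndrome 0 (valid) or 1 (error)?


Syndrome = XOR of all bits = 1 XOR 1 XOR 0 XOR 1 XOR 0 XOR 1 XOR 0 XOR 1 XOR 1 XOR 0 = 0

0


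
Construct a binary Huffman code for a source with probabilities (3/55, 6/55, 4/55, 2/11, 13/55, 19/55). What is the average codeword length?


Huffman construction (repeatedly merge the two least-probable nodes; each merge adds 1 bit to every symbol beneath it): 3/55 + 4/55 = 7/55; 6/55 + 7/55 = 13/55; 2/11 + 13/55 = 23/55; 13/55 + 19/55 = 32/55; 23/55 + 32/55 = 1. Resulting codeword lengths (in the order the probabilities were given): (4, 3, 4, 2, 2, 2). L_avg = sum(p_i * l_i) = 3/55*4 + 6/55*3 + 4/55*4 + 2/11*2 + 13/55*2 + 19/55*2 = 26/11 = 2.3636

2.3636 bits


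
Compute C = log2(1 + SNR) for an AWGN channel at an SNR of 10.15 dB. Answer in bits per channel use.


SNR_linear = 10^(10.15/10) = 10.3514; C = log2(1 + SNR_linear) = log2(1 + 10.3514) = 3.5048

3.5048 bits/channel use


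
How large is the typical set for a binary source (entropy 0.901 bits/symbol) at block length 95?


log2|A_typical| = nH = 95 * 0.901 = 85.595, so |A_typical| ~ 2^85.595 = 5.843e+25

5.843e+25


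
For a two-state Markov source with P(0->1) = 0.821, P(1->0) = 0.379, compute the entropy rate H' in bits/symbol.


Stationary distribution: pi_0 = p10/(p01+p10) = 0.3158, pi_1 = 0.6842. Entropy rate H' = pi_0*H(p01) + pi_1*H(p10) = 0.3158*0.6779 + 0.6842*0.9573 = 0.8691

0.8691 bits/symbol


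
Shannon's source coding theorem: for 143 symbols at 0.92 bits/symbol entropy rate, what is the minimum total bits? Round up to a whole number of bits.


Minimum bits >= n * H = 143 * 0.92 = 131.56, rounded up to a whole number of bits = 132

132 bits


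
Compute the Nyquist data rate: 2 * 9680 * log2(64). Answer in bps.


Rate = 2 * B * log2(M) = 2 * 9680 * 6.0 = 116160.0

116160.0 bps


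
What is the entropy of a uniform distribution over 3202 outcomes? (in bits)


H = log2(n) = log2(3202) = 11.6448

11.6448 bits


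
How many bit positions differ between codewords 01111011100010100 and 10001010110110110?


Count differing positions: ^ ^ ^ ^ . . . ^ . ^ . ^ . . . ^ . = 8 differences

8


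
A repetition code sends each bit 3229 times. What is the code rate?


Rate = k/n = 1/3229

1/3229


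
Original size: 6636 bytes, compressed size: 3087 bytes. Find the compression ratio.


Ratio = original / compressed = 6636 / 3087 = 2.1497

2.1497


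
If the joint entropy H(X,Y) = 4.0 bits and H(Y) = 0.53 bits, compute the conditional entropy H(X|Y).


H(X|Y) = H(X,Y) - H(Y) = 4.0 - 0.53 = 3.47

3.47 bits


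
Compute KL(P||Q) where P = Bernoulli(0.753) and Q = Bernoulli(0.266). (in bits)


KL = p*log2(p/q) + (1-p)*log2((1-p)/(1-q)) = 0.753*log2(0.753/0.266) + 0.247*log2(0.247/0.734) = 0.7423

0.7423 bits


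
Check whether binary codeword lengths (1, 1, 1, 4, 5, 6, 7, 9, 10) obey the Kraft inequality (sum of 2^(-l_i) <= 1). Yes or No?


Kraft sum = sum(2^(-l_i)) = 1.6201, need <= 1. Result: violated (a binary prefix-free code with these lengths cannot exist)

No


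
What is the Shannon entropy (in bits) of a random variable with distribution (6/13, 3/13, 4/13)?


H = -sum(p_i * log2(p_i)). Terms: -(6/13)*log2(6/13) = 0.514836; -(3/13)*log2(3/13) = 0.488187; -(4/13)*log2(4/13) = 0.523212. H = 0.514836 + 0.488187 + 0.523212 = 1.5262

1.5262 bits


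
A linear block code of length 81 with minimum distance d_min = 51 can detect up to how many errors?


Detection capability = d_min - 1 = 51 - 1 = 50

50 errors


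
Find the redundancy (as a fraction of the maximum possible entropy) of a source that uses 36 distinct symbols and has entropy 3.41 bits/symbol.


H_max = log2(K) = log2(36) = 5.1699 bits/symbol. Redundancy = 1 - H/H_max = 1 - 3.41/5.1699 = 1 - 0.6596 = 0.3404

0.3404


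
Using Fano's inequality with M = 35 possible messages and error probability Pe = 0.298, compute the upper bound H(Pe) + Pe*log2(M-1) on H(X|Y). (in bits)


H(Pe) = -Pe*log2(Pe) - (1-Pe)*log2(1-Pe) = -0.298*log2(0.298) - 0.702*log2(0.702) = 0.520491 + 0.358341 = 0.8788. Pe*log2(M-1) = 0.298*log2(34) = 1.516064. Bound = H(Pe) + Pe*log2(M-1) = 0.520491 + 0.358341 + 1.516064 = 2.3949

2.3949 bits


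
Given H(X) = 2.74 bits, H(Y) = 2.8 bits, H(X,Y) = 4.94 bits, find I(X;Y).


I(X;Y) = H(X) + H(Y) - H(X,Y) = 2.74 + 2.8 - 4.94 = 0.6

0.6 bits


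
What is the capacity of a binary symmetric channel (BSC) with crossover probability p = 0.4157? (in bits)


H(p) = -p*log2(p) - (1-p)*log2(1-p) = -0.4157*log2(0.4157) - 0.5843*log2(0.5843) = 0.526436 + 0.452960 = 0.9794. C = 1 - H(p) = 1 - 0.9794 = 0.0206

0.0206 bits


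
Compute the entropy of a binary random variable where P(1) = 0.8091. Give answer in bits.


H = -p*log2(p) - (1-p)*log2(1-p). -0.8091*log2(0.8091) = 0.247269; -0.1909*log2(0.1909) = 0.456081. H = 0.247269 + 0.456081 = 0.7034

0.7034 bits


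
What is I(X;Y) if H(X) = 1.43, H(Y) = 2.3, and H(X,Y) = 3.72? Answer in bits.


I(X;Y) = H(X) + H(Y) - H(X,Y) = 1.43 + 2.3 - 3.72 = 0.01

0.01 bits


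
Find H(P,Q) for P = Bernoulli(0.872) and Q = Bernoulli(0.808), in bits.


H(P,Q) = -p*log2(q) - (1-p)*log2(1-q). -0.872*log2(0.808) = 0.268203; -0.128*log2(0.192) = 0.304745. H(P,Q) = 0.268203 + 0.304745 = 0.5729

0.5729 bits


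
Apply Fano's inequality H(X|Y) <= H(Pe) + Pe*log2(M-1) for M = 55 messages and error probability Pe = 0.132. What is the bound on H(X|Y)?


H(Pe) = -Pe*log2(Pe) - (1-Pe)*log2(1-Pe) = -0.132*log2(0.132) - 0.868*log2(0.868) = 0.385624 + 0.177274 = 0.5629. Pe*log2(M-1) = 0.132*log2(54) = 0.759645. Bound = H(Pe) + Pe*log2(M-1) = 0.385624 + 0.177274 + 0.759645 = 1.3225

1.3225 bits


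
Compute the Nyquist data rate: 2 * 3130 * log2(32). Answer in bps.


Rate = 2 * B * log2(M) = 2 * 3130 * 5.0 = 31300.0

31300.0 bps


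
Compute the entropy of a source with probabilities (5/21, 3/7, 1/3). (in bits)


H = -sum(p_i * log2(p_i)). Terms: -(5/21)*log2(5/21) = 0.492950; -(3/7)*log2(3/7) = 0.523882; -(1/3)*log2(1/3) = 0.528321. H = 0.492950 + 0.523882 + 0.528321 = 1.5452

1.5452 bits


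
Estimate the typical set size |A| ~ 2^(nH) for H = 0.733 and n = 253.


log2|A_typical| = nH = 253 * 0.733 = 185.449, so |A_typical| ~ 2^185.449 = 6.694e+55

6.694e+55


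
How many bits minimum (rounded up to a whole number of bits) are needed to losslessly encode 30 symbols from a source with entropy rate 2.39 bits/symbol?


Minimum bits >= n * H = 30 * 2.39 = 71.7, rounded up to a whole number of bits = 72

72 bits


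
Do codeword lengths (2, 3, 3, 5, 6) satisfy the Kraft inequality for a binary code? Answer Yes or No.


Kraft sum = sum(2^(-l_i)) = 0.5469, need <= 1. Result: satisfied (a binary prefix-free code with these lengths exists)

Yes


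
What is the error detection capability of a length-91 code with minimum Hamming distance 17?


Detection capability = d_min - 1 = 17 - 1 = 16

16 errors


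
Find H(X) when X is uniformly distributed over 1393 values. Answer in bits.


H = log2(n) = log2(1393) = 10.444

10.444 bits


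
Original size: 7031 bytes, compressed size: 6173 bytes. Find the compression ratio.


Ratio = original / compressed = 7031 / 6173 = 1.139

1.139


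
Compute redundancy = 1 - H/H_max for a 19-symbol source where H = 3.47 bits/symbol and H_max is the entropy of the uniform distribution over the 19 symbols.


H_max = log2(K) = log2(19) = 4.2479 bits/symbol. Redundancy = 1 - H/H_max = 1 - 3.47/4.2479 = 1 - 0.8169 = 0.1831

0.1831


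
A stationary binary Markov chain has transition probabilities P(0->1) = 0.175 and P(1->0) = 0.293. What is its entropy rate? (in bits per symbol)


Stationary distribution: pi_0 = p10/(p01+p10) = 0.6261, pi_1 = 0.3739. Entropy rate H' = pi_0*H(p01) + pi_1*H(p10) = 0.6261*0.669 + 0.3739*0.8726 = 0.7451

0.7451 bits/symbol


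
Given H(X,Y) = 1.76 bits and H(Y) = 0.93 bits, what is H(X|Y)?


H(X|Y) = H(X,Y) - H(Y) = 1.76 - 0.93 = 0.83

0.83 bits


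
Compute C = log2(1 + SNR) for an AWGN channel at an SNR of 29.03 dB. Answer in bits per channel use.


SNR_linear = 10^(29.03/10) = 799.8343; C = log2(1 + SNR_linear) = log2(1 + 799.8343) = 9.6454

9.6454 bits/channel use


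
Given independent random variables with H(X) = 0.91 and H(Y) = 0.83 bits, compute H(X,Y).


For independent variables, H(X,Y) = H(X) + H(Y) = 0.91 + 0.83 = 1.74

1.74 bits


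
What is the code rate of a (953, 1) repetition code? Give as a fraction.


Rate = k/n = 1/953

1/953


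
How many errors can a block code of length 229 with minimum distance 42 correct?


Correction capability = floor((d-1)/2) = floor((42-1)/2) = 20

20 errors


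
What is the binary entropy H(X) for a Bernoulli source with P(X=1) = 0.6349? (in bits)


H = -p*log2(p) - (1-p)*log2(1-p). -0.6349*log2(0.6349) = 0.416113; -0.3651*log2(0.3651) = 0.530723. H = 0.416113 + 0.530723 = 0.9468

0.9468 bits


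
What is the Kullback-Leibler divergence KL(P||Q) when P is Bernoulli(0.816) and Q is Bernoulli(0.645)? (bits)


KL = p*log2(p/q) + (1-p)*log2((1-p)/(1-q)) = 0.816*log2(0.816/0.645) + 0.184*log2(0.184/0.355) = 0.1024

0.1024 bits


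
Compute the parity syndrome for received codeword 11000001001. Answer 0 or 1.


Syndrome = XOR of all bits = 1 XOR 1 XOR 0 XOR 0 XOR 0 XOR 0 XOR 0 XOR 1 XOR 0 XOR 0 XOR 1 = 0

0


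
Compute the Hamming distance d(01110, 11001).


Count differing positions: ^ . ^ ^ ^ = 4 differences

4


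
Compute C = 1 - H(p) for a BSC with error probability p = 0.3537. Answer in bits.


H(p) = -p*log2(p) - (1-p)*log2(1-p) = -0.3537*log2(0.3537) - 0.6463*log2(0.6463) = 0.530338 + 0.406991 = 0.9373. C = 1 - H(p) = 1 - 0.9373 = 0.0627

0.0627 bits


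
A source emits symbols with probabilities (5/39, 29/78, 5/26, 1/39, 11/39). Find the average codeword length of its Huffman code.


Huffman construction (repeatedly merge the two least-probable nodes; each merge adds 1 bit to every symbol beneath it): 1/39 + 5/39 = 2/13; 2/13 + 5/26 = 9/26; 11/39 + 9/26 = 49/78; 29/78 + 49/78 = 1. Resulting codeword lengths (in the order the probabilities were given): (4, 1, 3, 4, 2). L_avg = sum(p_i * l_i) = 5/39*4 + 29/78*1 + 5/26*3 + 1/39*4 + 11/39*2 = 83/39 = 2.1282

2.1282 bits


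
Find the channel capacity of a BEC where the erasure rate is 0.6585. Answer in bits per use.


C = 1 - epsilon = 1 - 0.6585 = 0.3415

0.3415 bits


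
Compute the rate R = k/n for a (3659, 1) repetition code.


Rate = k/n = 1/3659

1/3659


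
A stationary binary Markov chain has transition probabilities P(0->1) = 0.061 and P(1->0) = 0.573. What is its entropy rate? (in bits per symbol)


Stationary distribution: pi_0 = p10/(p01+p10) = 0.9038, pi_1 = 0.0962. Entropy rate H' = pi_0*H(p01) + pi_1*H(p10) = 0.9038*0.3314 + 0.0962*0.9846 = 0.3942

0.3942 bits/symbol


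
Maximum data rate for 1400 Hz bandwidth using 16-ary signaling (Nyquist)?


Rate = 2 * B * log2(M) = 2 * 1400 * 4.0 = 11200.0

11200.0 bps


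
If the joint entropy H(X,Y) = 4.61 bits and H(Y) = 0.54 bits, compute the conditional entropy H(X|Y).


H(X|Y) = H(X,Y) - H(Y) = 4.61 - 0.54 = 4.07

4.07 bits


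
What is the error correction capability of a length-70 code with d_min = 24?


Correction capability = floor((d-1)/2) = floor((24-1)/2) = 11

11 errors


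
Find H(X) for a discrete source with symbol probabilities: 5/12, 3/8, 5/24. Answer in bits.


H = -sum(p_i * log2(p_i)). Terms: -(5/12)*log2(5/12) = 0.526264; -(3/8)*log2(3/8) = 0.530639; -(5/24)*log2(5/24) = 0.471466. H = 0.526264 + 0.530639 + 0.471466 = 1.5284

1.5284 bits


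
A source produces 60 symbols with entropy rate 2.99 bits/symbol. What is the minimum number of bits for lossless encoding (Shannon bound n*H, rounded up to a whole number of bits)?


Minimum bits >= n * H = 60 * 2.99 = 179.4, rounded up to a whole number of bits = 180

180 bits


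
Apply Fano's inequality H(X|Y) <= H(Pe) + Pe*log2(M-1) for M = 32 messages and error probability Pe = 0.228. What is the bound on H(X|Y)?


H(Pe) = -Pe*log2(Pe) - (1-Pe)*log2(1-Pe) = -0.228*log2(0.228) - 0.772*log2(0.772) = 0.486300 + 0.288209 = 0.7745. Pe*log2(M-1) = 0.228*log2(31) = 1.129557. Bound = H(Pe) + Pe*log2(M-1) = 0.486300 + 0.288209 + 1.129557 = 1.9041

1.9041 bits


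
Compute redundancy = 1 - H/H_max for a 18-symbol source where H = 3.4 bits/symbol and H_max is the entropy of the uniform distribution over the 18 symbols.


H_max = log2(K) = log2(18) = 4.1699 bits/symbol. Redundancy = 1 - H/H_max = 1 - 3.4/4.1699 = 1 - 0.8154 = 0.1846

0.1846


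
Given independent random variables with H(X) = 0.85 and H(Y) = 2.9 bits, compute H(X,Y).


For independent variables, H(X,Y) = H(X) + H(Y) = 0.85 + 2.9 = 3.75

3.75 bits


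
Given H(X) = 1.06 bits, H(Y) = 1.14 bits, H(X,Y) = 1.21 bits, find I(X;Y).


I(X;Y) = H(X) + H(Y) - H(X,Y) = 1.06 + 1.14 - 1.21 = 0.99

0.99 bits


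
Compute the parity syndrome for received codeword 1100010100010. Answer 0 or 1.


Syndrome = XOR of all bits = 1 XOR 1 XOR 0 XOR 0 XOR 0 XOR 1 XOR 0 XOR 1 XOR 0 XOR 0 XOR 0 XOR 1 XOR 0 = 1

1


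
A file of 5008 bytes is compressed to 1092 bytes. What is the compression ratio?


Ratio = original / compressed = 5008 / 1092 = 4.5861

4.5861


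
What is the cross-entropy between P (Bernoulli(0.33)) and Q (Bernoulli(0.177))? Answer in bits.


H(P,Q) = -p*log2(q) - (1-p)*log2(1-q). -0.33*log2(0.177) = 0.824399; -0.67*log2(0.823) = 0.188294. H(P,Q) = 0.824399 + 0.188294 = 1.0127

1.0127 bits


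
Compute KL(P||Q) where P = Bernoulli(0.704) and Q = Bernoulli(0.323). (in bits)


KL = p*log2(p/q) + (1-p)*log2((1-p)/(1-q)) = 0.704*log2(0.704/0.323) + 0.296*log2(0.296/0.677) = 0.438

0.438 bits


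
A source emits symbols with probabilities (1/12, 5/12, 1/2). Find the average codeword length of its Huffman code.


Huffman construction (repeatedly merge the two least-probable nodes; each merge adds 1 bit to every symbol beneath it): 1/12 + 5/12 = 1/2; 1/2 + 1/2 = 1. Resulting codeword lengths (in the order the probabilities were given): (2, 2, 1). L_avg = sum(p_i * l_i) = 1/12*2 + 5/12*2 + 1/2*1 = 3/2 = 1.5

1.5 bits


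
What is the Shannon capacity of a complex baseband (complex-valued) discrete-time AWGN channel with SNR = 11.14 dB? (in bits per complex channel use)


SNR_linear = 10^(11.14/10) = 13.0017; C = log2(1 + SNR_linear) = log2(1 + 13.0017) = 3.8075

3.8075 bits/channel use


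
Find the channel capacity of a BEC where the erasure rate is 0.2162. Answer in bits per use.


C = 1 - epsilon = 1 - 0.2162 = 0.7838

0.7838 bits


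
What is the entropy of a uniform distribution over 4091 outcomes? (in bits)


H = log2(n) = log2(4091) = 11.9982

11.9982 bits


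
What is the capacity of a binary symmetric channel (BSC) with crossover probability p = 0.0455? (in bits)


H(p) = -p*log2(p) - (1-p)*log2(1-p) = -0.0455*log2(0.0455) - 0.9545*log2(0.9545) = 0.202839 + 0.064126 = 0.267. C = 1 - H(p) = 1 - 0.267 = 0.733

0.733 bits


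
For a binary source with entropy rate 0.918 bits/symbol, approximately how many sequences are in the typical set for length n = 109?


log2|A_typical| = nH = 109 * 0.918 = 100.062, so |A_typical| ~ 2^100.062 = 1.323e+30

1.323e+30


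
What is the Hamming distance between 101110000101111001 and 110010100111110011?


Count differing positions: . ^ ^ ^ . . ^ . . . ^ . . . ^ . ^ . = 7 differences

7


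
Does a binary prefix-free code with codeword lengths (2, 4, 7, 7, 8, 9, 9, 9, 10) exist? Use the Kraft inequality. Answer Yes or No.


Kraft sum = sum(2^(-l_i)) = 0.3389, need <= 1. Result: satisfied (a binary prefix-free code with these lengths exists)

Yes


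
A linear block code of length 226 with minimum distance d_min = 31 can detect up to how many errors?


Detection capability = d_min - 1 = 31 - 1 = 30

30 errors


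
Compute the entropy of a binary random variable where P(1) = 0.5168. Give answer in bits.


H = -p*log2(p) - (1-p)*log2(1-p). -0.5168*log2(0.5168) = 0.492160; -0.4832*log2(0.4832) = 0.507025. H = 0.492160 + 0.507025 = 0.9992

0.9992 bits


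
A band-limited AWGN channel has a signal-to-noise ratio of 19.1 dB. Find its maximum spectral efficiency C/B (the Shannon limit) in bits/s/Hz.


SNR_linear = 10^(19.1/10) = 81.2831; C/B = log2(1 + SNR_linear) = log2(1 + 81.2831) = 6.3625

6.3625 bits/s/Hz


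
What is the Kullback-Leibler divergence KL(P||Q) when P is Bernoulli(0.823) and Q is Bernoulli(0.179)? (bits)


KL = p*log2(p/q) + (1-p)*log2((1-p)/(1-q)) = 0.823*log2(0.823/0.179) + 0.177*log2(0.177/0.821) = 1.4196

1.4196 bits


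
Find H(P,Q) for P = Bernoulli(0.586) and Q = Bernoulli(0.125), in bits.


H(P,Q) = -p*log2(q) - (1-p)*log2(1-q). -0.586*log2(0.125) = 1.758000; -0.414*log2(0.875) = 0.079755. H(P,Q) = 1.758000 + 0.079755 = 1.8378

1.8378 bits


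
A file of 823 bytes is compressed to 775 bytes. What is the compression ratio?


Ratio = original / compressed = 823 / 775 = 1.0619

1.0619


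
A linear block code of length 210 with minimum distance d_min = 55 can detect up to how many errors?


Detection capability = d_min - 1 = 55 - 1 = 54

54 errors


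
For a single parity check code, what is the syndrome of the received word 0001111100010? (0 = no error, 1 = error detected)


Syndrome = XOR of all bits = 0 XOR 0 XOR 0 XOR 1 XOR 1 XOR 1 XOR 1 XOR 1 XOR 0 XOR 0 XOR 0 XOR 1 XOR 0 = 0

0


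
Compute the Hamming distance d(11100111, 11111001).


Count differing positions: . . . ^ ^ ^ ^ . = 4 differences

4


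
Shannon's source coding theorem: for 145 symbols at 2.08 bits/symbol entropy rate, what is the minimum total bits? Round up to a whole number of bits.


Minimum bits >= n * H = 145 * 2.08 = 301.6, rounded up to a whole number of bits = 302

302 bits


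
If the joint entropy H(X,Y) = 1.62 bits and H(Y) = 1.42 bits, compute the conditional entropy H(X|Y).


H(X|Y) = H(X,Y) - H(Y) = 1.62 - 1.42 = 0.2

0.2 bits


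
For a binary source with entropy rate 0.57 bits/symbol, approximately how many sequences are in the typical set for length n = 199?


log2|A_typical| = nH = 199 * 0.57 = 113.43, so |A_typical| ~ 2^113.43 = 1.399e+34

1.399e+34


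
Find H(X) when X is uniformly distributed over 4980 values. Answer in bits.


H = log2(n) = log2(4980) = 12.2819

12.2819 bits


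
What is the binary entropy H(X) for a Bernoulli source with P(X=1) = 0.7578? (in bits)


H = -p*log2(p) - (1-p)*log2(1-p). -0.7578*log2(0.7578) = 0.303204; -0.2422*log2(0.2422) = 0.495476. H = 0.303204 + 0.495476 = 0.7987

0.7987 bits


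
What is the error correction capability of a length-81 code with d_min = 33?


Correction capability = floor((d-1)/2) = floor((33-1)/2) = 16

16 errors


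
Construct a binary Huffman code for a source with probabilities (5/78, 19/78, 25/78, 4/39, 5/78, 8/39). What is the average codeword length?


Huffman construction (repeatedly merge the two least-probable nodes; each merge adds 1 bit to every symbol beneath it): 5/78 + 5/78 = 5/39; 4/39 + 5/39 = 3/13; 8/39 + 3/13 = 17/39; 19/78 + 25/78 = 22/39; 17/39 + 22/39 = 1. Resulting codeword lengths (in the order the probabilities were given): (4, 2, 2, 3, 4, 2). L_avg = sum(p_i * l_i) = 5/78*4 + 19/78*2 + 25/78*2 + 4/39*3 + 5/78*4 + 8/39*2 = 92/39 = 2.359

2.359 bits


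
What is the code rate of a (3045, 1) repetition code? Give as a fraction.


Rate = k/n = 1/3045

1/3045


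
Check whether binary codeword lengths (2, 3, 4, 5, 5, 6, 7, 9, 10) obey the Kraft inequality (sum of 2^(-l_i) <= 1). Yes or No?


Kraft sum = sum(2^(-l_i)) = 0.5264, need <= 1. Result: satisfied (a binary prefix-free code with these lengths exists)

Yes


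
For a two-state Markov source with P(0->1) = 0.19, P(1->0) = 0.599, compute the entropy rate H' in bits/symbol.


Stationary distribution: pi_0 = p10/(p01+p10) = 0.7592, pi_1 = 0.2408. Entropy rate H' = pi_0*H(p01) + pi_1*H(p10) = 0.7592*0.7015 + 0.2408*0.9715 = 0.7665

0.7665 bits/symbol


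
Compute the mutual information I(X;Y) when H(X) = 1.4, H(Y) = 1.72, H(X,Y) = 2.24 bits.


I(X;Y) = H(X) + H(Y) - H(X,Y) = 1.4 + 1.72 - 2.24 = 0.88

0.88 bits


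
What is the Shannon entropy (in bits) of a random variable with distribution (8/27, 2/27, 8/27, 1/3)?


H = -sum(p_i * log2(p_i)). Terms: -(8/27)*log2(8/27) = 0.519967; -(2/27)*log2(2/27) = 0.278140; -(8/27)*log2(8/27) = 0.519967; -(1/3)*log2(1/3) = 0.528321. H = 0.519967 + 0.278140 + 0.519967 + 0.528321 = 1.8464

1.8464 bits


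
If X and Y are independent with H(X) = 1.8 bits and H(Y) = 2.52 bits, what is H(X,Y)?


For independent variables, H(X,Y) = H(X) + H(Y) = 1.8 + 2.52 = 4.32

4.32 bits


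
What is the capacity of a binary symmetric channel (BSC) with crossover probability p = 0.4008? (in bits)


H(p) = -p*log2(p) - (1-p)*log2(1-p) = -0.4008*log2(0.4008) - 0.5992*log2(0.5992) = 0.528673 + 0.442743 = 0.9714. C = 1 - H(p) = 1 - 0.9714 = 0.0286

0.0286 bits


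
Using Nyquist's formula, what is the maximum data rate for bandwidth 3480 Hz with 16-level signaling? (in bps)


Rate = 2 * B * log2(M) = 2 * 3480 * 4.0 = 27840.0

27840.0 bps


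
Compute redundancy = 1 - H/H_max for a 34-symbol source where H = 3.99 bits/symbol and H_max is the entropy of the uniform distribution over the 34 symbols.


H_max = log2(K) = log2(34) = 5.0875 bits/symbol. Redundancy = 1 - H/H_max = 1 - 3.99/5.0875 = 1 - 0.7843 = 0.2157

0.2157


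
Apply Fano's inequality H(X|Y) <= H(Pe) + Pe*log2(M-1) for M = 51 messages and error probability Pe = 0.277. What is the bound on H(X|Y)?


H(Pe) = -Pe*log2(Pe) - (1-Pe)*log2(1-Pe) = -0.277*log2(0.277) - 0.723*log2(0.723) = 0.513016 + 0.338315 = 0.8513. Pe*log2(M-1) = 0.277*log2(50) = 1.563348. Bound = H(Pe) + Pe*log2(M-1) = 0.513016 + 0.338315 + 1.563348 = 2.4147

2.4147 bits


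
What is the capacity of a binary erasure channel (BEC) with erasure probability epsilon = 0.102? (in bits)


C = 1 - epsilon = 1 - 0.102 = 0.898

0.898 bits


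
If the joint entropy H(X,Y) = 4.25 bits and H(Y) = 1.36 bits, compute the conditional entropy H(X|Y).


H(X|Y) = H(X,Y) - H(Y) = 4.25 - 1.36 = 2.89

2.89 bits


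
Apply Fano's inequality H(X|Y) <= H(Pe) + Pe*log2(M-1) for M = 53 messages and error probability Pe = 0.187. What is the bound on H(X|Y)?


H(Pe) = -Pe*log2(Pe) - (1-Pe)*log2(1-Pe) = -0.187*log2(0.187) - 0.813*log2(0.813) = 0.452332 + 0.242821 = 0.6952. Pe*log2(M-1) = 0.187*log2(52) = 1.065982. Bound = H(Pe) + Pe*log2(M-1) = 0.452332 + 0.242821 + 1.065982 = 1.7611

1.7611 bits


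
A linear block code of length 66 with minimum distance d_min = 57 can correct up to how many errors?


Correction capability = floor((d-1)/2) = floor((57-1)/2) = 28

28 errors


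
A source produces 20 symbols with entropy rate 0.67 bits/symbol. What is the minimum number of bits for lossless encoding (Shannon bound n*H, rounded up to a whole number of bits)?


Minimum bits >= n * H = 20 * 0.67 = 13.4, rounded up to a whole number of bits = 14

14 bits


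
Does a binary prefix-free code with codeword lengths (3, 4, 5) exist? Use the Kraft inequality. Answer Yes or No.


Kraft sum = sum(2^(-l_i)) = 0.2188, need <= 1. Result: satisfied (a binary prefix-free code with these lengths exists)

Yes


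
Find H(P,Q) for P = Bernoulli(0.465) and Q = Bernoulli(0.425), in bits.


H(P,Q) = -p*log2(q) - (1-p)*log2(1-q). -0.465*log2(0.425) = 0.574026; -0.535*log2(0.575) = 0.427126. H(P,Q) = 0.574026 + 0.427126 = 1.0012

1.0012 bits


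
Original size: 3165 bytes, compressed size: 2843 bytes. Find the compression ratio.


Ratio = original / compressed = 3165 / 2843 = 1.1133

1.1133


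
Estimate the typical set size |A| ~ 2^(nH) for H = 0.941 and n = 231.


log2|A_typical| = nH = 231 * 0.941 = 217.371, so |A_typical| ~ 2^217.371 = 2.724e+65

2.724e+65


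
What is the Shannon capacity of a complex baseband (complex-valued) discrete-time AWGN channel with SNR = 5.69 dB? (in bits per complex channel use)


SNR_linear = 10^(5.69/10) = 3.7068; C = log2(1 + SNR_linear) = log2(1 + 3.7068) = 2.2347

2.2347 bits/channel use


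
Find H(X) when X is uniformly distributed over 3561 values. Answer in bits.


H = log2(n) = log2(3561) = 11.7981

11.7981 bits


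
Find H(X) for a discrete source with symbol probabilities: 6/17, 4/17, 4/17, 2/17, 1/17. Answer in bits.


H = -sum(p_i * log2(p_i)). Terms: -(6/17)*log2(6/17) = 0.530294; -(4/17)*log2(4/17) = 0.491168; -(4/17)*log2(4/17) = 0.491168; -(2/17)*log2(2/17) = 0.363231; -(1/17)*log2(1/17) = 0.240439. H = 0.530294 + 0.491168 + 0.491168 + 0.363231 + 0.240439 = 2.1163

2.1163 bits


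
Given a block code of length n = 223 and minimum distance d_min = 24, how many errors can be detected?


Detection capability = d_min - 1 = 24 - 1 = 23

23 errors


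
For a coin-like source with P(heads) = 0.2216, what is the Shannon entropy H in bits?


H = -p*log2(p) - (1-p)*log2(1-p). -0.2216*log2(0.2216) = 0.481752; -0.7784*log2(0.7784) = 0.281327. H = 0.481752 + 0.281327 = 0.7631

0.7631 bits


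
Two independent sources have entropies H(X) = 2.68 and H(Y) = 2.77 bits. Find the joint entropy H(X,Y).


For independent variables, H(X,Y) = H(X) + H(Y) = 2.68 + 2.77 = 5.45

5.45 bits
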